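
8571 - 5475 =3096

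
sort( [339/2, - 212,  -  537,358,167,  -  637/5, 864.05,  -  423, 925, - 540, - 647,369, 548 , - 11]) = [ - 647, - 540 ,-537,-423,  -  212,  -  637/5, - 11, 167 , 339/2, 358, 369, 548,864.05, 925] 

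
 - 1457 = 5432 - 6889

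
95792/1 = 95792= 95792.00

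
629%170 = 119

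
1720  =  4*430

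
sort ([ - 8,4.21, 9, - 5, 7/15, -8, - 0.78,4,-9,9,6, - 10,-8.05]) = [ - 10, - 9, - 8.05, - 8 , - 8, - 5 , - 0.78,7/15, 4,4.21,6,9,  9] 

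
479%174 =131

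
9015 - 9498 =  - 483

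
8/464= 1/58 = 0.02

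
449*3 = 1347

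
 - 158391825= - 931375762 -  - 772983937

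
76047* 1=76047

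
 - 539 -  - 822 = 283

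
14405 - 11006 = 3399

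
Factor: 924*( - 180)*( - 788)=2^6*3^3* 5^1*7^1*11^1*197^1 = 131060160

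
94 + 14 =108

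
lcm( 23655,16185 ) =307515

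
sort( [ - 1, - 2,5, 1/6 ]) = [ - 2, - 1,1/6,5]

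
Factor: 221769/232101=17^(-1 )*37^( - 1 )*601^1   =  601/629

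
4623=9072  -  4449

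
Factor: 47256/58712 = 33/41 = 3^1*11^1*41^ ( - 1 )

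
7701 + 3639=11340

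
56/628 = 14/157 = 0.09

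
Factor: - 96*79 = - 2^5*3^1*79^1= - 7584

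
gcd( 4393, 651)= 1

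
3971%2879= 1092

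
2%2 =0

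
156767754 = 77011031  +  79756723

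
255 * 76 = 19380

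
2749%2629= 120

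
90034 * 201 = 18096834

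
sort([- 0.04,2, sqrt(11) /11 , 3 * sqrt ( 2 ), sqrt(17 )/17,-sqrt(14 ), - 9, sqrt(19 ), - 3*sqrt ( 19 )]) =[  -  3*sqrt(19), - 9 ,-sqrt(14 ), - 0.04,sqrt (17 )/17,sqrt(11 )/11,2,3*sqrt ( 2),  sqrt( 19)]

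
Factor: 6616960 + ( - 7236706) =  - 2^1 * 3^1*103291^1 = - 619746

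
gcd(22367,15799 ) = 1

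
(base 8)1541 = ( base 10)865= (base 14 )45b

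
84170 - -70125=154295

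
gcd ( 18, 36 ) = 18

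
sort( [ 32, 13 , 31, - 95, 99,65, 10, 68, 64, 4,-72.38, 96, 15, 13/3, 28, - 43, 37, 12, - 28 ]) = [  -  95,-72.38, - 43, - 28, 4,13/3, 10, 12,13, 15, 28, 31 , 32,37, 64, 65, 68 , 96,  99] 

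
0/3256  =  0=0.00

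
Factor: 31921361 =61^1*271^1 * 1931^1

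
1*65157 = 65157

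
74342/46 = 37171/23 = 1616.13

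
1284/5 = 256 + 4/5 = 256.80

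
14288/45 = 317+23/45 = 317.51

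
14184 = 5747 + 8437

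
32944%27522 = 5422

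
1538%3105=1538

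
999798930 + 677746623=1677545553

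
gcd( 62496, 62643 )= 21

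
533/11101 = 533/11101 = 0.05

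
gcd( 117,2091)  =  3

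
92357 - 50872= 41485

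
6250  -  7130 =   -  880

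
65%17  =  14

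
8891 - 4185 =4706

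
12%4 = 0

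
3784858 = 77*49154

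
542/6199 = 542/6199 = 0.09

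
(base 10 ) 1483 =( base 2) 10111001011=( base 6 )10511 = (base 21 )37d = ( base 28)1or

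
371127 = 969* 383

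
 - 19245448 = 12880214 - 32125662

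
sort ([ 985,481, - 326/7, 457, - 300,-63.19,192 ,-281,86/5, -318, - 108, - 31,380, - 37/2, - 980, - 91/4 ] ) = [ - 980, - 318, - 300, - 281, - 108, - 63.19, - 326/7, - 31, - 91/4,  -  37/2,86/5,192,380,457,481,  985]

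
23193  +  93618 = 116811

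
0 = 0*19720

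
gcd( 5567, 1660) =1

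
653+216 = 869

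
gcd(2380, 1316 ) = 28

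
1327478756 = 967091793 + 360386963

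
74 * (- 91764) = -6790536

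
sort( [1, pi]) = [1,pi]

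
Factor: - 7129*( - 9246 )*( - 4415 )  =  - 2^1 * 3^1*5^1 * 23^1*67^1*883^1*7129^1 = - 291013550610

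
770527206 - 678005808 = 92521398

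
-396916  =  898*( -442 ) 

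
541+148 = 689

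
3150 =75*42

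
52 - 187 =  - 135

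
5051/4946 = 1+105/4946 = 1.02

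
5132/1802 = 2  +  764/901=2.85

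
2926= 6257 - 3331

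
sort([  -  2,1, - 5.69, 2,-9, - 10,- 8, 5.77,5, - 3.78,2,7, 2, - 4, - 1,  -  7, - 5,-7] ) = [-10,-9, - 8, - 7 , - 7, - 5.69,-5, - 4, - 3.78,- 2, - 1,1, 2,2,2, 5,5.77,  7] 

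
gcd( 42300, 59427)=9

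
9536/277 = 9536/277 = 34.43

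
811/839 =811/839  =  0.97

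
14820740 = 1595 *9292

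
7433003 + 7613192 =15046195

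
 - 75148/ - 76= 18787/19 = 988.79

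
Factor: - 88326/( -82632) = 14721/13772 = 2^ ( - 2)*3^1*7^1*11^( - 1) *313^(- 1 )*701^1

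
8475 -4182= 4293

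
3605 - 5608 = -2003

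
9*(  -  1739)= - 15651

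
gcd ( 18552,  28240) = 8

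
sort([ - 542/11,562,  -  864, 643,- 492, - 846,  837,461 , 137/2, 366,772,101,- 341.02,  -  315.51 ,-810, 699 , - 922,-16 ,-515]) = [-922,-864 , - 846,-810,-515 ,-492, - 341.02, - 315.51,  -  542/11 , - 16,137/2,  101 , 366,461, 562 , 643,699 , 772, 837 ]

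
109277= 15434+93843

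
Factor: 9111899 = 9111899^1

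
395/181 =2+33/181 = 2.18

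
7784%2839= 2106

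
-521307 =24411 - 545718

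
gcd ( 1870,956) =2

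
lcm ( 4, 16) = 16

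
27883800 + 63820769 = 91704569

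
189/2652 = 63/884 =0.07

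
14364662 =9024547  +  5340115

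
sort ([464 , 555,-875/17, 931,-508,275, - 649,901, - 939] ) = [- 939, - 649, - 508, - 875/17,  275,  464, 555, 901,931]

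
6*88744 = 532464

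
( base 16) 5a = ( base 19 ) 4e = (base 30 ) 30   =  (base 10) 90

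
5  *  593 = 2965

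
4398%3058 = 1340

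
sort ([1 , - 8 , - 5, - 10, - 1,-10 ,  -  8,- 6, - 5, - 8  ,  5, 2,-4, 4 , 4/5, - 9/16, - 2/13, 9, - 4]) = [ - 10, - 10, - 8, - 8, - 8 , - 6, - 5,  -  5, - 4,-4, - 1, - 9/16, - 2/13, 4/5,1,2,4,5, 9]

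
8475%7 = 5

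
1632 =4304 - 2672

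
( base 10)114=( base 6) 310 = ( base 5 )424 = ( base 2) 1110010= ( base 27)46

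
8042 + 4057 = 12099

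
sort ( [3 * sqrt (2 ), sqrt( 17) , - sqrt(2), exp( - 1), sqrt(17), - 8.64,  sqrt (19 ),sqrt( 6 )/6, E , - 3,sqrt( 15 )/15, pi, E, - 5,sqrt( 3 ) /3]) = [ - 8.64, - 5, - 3, -sqrt( 2), sqrt( 15 ) /15, exp(  -  1 ), sqrt (6 )/6, sqrt( 3 )/3,E, E,pi,sqrt( 17), sqrt (17), 3*sqrt ( 2 ),sqrt( 19)] 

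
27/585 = 3/65 = 0.05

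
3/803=3/803 = 0.00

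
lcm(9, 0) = 0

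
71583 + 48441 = 120024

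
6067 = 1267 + 4800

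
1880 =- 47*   ( - 40) 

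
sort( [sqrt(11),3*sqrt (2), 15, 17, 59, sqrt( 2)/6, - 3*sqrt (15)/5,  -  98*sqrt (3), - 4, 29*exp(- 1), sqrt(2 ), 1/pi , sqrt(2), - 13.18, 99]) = [-98*sqrt( 3), - 13.18,-4, - 3*sqrt(15)/5, sqrt (2 )/6,1/pi, sqrt(2),sqrt( 2), sqrt(11), 3 * sqrt( 2), 29*exp( - 1 ),15, 17, 59,99 ] 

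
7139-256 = 6883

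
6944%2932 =1080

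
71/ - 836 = - 1 + 765/836=-0.08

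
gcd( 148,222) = 74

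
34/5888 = 17/2944 = 0.01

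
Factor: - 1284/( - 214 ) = 2^1 * 3^1 = 6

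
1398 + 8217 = 9615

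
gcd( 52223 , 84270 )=1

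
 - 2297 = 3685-5982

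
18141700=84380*215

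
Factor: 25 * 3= 75 = 3^1* 5^2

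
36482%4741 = 3295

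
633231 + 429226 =1062457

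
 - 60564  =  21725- 82289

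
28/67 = 28/67=0.42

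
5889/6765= 1963/2255 = 0.87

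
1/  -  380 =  -1/380   =  -0.00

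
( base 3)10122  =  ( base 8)142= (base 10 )98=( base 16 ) 62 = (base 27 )3h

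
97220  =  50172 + 47048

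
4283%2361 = 1922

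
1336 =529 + 807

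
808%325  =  158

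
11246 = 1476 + 9770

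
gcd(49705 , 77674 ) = 1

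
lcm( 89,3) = 267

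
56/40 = 7/5 =1.40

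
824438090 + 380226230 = 1204664320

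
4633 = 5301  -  668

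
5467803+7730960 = 13198763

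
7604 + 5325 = 12929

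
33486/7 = 4783+5/7 = 4783.71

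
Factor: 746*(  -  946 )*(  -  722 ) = 509526952 = 2^3 * 11^1*19^2 * 43^1 * 373^1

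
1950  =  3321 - 1371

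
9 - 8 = 1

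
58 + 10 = 68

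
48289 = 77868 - 29579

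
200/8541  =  200/8541=0.02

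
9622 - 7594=2028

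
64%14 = 8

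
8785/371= 1255/53  =  23.68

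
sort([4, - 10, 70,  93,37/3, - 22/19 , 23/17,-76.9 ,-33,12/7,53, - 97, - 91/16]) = [ - 97,- 76.9,  -  33, - 10, - 91/16 , - 22/19 , 23/17,12/7 , 4, 37/3,53,70,93 ]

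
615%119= 20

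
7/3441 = 7/3441 = 0.00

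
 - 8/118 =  - 4/59 = - 0.07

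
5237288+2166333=7403621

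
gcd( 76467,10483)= 1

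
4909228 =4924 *997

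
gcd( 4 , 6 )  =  2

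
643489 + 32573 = 676062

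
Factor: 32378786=2^1 * 11^1*1471763^1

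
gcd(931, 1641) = 1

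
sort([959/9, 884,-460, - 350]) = [ - 460, -350,959/9,884 ]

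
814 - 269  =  545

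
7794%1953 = 1935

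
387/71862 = 129/23954 = 0.01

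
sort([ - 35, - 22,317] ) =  [ - 35,  -  22,317 ]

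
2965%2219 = 746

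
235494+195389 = 430883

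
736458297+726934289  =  1463392586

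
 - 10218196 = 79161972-89380168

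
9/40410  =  1/4490=0.00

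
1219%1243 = 1219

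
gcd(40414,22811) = 1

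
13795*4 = 55180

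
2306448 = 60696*38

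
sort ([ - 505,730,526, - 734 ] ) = [ - 734, - 505,526, 730]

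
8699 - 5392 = 3307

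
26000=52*500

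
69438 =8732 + 60706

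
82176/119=690+66/119 = 690.55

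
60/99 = 20/33=0.61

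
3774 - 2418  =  1356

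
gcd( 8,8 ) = 8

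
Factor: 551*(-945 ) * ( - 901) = 3^3* 5^1*7^1*17^1 *19^1*29^1*53^1=469146195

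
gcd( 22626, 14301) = 9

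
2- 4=-2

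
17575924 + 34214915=51790839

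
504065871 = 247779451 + 256286420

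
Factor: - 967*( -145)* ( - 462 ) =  - 2^1 * 3^1*5^1*7^1*11^1 * 29^1 * 967^1 = -64779330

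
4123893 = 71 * 58083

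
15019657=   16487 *911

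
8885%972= 137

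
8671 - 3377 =5294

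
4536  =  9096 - 4560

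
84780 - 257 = 84523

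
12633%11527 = 1106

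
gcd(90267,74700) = 3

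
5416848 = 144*37617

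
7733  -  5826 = 1907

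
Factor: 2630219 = 37^1* 67^1*1061^1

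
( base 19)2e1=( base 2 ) 1111011101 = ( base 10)989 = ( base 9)1318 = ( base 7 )2612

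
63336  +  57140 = 120476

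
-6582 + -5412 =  - 11994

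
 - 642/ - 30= 21 + 2/5 = 21.40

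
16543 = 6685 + 9858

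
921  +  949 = 1870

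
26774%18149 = 8625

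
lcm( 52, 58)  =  1508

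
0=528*0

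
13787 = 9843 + 3944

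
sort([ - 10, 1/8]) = [ - 10, 1/8]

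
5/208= 5/208= 0.02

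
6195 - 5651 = 544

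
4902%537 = 69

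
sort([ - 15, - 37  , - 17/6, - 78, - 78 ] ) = [-78, - 78 , - 37, - 15 , - 17/6] 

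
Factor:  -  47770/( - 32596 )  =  85/58  =  2^ ( - 1)*5^1*17^1*29^( - 1 ) 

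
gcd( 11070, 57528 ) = 18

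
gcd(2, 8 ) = 2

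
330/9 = 36+2/3 = 36.67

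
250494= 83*3018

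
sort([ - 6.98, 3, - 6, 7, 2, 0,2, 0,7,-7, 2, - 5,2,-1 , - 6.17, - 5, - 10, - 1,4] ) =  [-10, - 7, - 6.98, - 6.17, - 6, - 5, - 5, - 1, - 1, 0,  0,  2, 2,2,2, 3, 4, 7, 7]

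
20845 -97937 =-77092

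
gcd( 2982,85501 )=1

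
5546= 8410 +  - 2864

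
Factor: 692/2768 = 1/4 = 2^(-2)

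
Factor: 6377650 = 2^1 *5^2*229^1*557^1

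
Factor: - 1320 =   -  2^3*3^1 * 5^1* 11^1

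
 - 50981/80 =  -  50981/80 = -637.26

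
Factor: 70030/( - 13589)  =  -2^1 * 5^1*47^1*107^( - 1) * 127^(-1)*149^1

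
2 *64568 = 129136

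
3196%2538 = 658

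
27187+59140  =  86327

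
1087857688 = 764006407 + 323851281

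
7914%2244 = 1182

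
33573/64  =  33573/64 = 524.58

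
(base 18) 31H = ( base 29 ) 15L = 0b1111101111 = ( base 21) 25K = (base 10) 1007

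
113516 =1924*59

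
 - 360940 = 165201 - 526141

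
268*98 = 26264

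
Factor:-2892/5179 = -2^2 * 3^1*241^1 * 5179^(-1) 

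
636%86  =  34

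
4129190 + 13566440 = 17695630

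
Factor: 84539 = 7^1*13^1*929^1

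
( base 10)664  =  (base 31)LD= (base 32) ko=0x298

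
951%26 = 15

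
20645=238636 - 217991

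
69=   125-56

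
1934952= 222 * 8716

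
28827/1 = 28827 = 28827.00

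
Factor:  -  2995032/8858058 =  - 499172/1476343  =  - 2^2*11^ (  -  1)*124793^1 * 134213^( - 1 )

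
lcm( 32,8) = 32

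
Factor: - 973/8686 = -2^(-1 )*7^1 * 43^( - 1 )*101^(  -  1 )*139^1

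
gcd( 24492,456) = 12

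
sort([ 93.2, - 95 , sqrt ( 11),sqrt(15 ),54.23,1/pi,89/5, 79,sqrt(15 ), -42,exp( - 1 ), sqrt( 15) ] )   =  [ - 95, - 42  ,  1/pi, exp ( - 1 ),sqrt( 11 ), sqrt(15),sqrt(15), sqrt( 15 ) , 89/5,54.23, 79,93.2 ] 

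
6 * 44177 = 265062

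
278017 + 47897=325914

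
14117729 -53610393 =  - 39492664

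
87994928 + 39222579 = 127217507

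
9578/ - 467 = - 9578/467 = - 20.51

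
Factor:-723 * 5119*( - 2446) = 9052736502 =2^1 * 3^1*241^1 * 1223^1*5119^1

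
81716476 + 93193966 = 174910442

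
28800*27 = 777600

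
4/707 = 4/707 = 0.01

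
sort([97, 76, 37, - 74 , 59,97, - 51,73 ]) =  [ - 74, - 51,  37,59, 73,76,97 , 97 ]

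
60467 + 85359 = 145826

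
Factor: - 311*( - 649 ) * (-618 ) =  - 2^1*3^1*11^1*59^1 * 103^1 * 311^1 = - 124736502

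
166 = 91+75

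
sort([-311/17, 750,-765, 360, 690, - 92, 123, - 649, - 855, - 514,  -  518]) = [ - 855,  -  765, - 649, - 518, - 514 , - 92, - 311/17,123 , 360, 690, 750]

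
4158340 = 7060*589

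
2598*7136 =18539328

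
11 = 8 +3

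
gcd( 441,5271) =21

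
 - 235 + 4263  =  4028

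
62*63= 3906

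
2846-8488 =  - 5642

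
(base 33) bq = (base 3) 112102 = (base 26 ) ep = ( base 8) 605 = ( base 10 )389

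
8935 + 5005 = 13940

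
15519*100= 1551900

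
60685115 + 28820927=89506042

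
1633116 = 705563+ 927553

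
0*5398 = 0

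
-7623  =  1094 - 8717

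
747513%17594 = 8565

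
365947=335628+30319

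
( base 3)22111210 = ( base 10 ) 6204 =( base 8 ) 14074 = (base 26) 94G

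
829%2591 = 829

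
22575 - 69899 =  - 47324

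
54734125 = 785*69725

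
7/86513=1/12359 = 0.00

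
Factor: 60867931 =199^1*263^1*1163^1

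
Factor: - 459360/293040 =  - 58/37 = -  2^1 * 29^1 * 37^( - 1 )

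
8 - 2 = 6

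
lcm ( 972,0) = 0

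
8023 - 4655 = 3368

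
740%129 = 95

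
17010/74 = 8505/37=229.86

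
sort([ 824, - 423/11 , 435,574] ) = [ - 423/11, 435, 574,824]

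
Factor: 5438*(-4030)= - 21915140 = - 2^2*5^1 *13^1  *31^1 *2719^1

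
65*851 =55315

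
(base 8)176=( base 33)3r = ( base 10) 126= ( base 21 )60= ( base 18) 70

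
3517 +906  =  4423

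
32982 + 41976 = 74958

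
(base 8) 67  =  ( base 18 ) 31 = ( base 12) 47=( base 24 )27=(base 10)55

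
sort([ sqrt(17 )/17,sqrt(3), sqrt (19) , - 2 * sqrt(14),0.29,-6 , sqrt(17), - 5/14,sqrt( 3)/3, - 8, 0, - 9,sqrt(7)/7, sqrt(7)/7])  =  [ -9, - 8, - 2*sqrt( 14), - 6 , - 5/14,0,sqrt(17)/17,0.29,sqrt(7)/7,sqrt( 7 )/7,sqrt(3 ) /3,sqrt(3), sqrt (17),sqrt(19 ) ]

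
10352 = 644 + 9708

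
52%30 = 22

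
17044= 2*8522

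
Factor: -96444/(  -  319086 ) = 94/311  =  2^1*47^1 * 311^( - 1) 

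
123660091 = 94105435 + 29554656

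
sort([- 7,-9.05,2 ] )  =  [ - 9.05,  -  7,  2 ] 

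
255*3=765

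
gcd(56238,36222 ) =6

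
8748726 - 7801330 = 947396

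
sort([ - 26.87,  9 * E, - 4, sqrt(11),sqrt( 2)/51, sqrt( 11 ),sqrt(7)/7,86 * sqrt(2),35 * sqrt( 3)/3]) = [ - 26.87, -4, sqrt( 2)/51, sqrt (7 ) /7, sqrt(11 ), sqrt(11 ),35*sqrt( 3)/3, 9*E, 86*sqrt ( 2 ) ]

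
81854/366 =40927/183 = 223.64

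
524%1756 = 524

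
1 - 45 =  - 44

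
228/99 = 76/33  =  2.30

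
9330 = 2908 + 6422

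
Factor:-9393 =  - 3^1* 31^1*101^1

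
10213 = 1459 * 7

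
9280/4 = 2320 = 2320.00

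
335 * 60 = 20100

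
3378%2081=1297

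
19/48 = 19/48 =0.40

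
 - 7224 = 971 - 8195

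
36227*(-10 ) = - 362270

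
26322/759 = 8774/253 = 34.68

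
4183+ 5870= 10053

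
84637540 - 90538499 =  - 5900959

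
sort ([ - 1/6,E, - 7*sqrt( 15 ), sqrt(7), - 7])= [  -  7*sqrt(15) , - 7,- 1/6, sqrt(7),E ] 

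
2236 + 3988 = 6224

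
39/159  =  13/53= 0.25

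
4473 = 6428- 1955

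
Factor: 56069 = 13^1 *19^1*227^1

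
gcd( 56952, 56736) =72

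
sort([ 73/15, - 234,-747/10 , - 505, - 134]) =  [ - 505, - 234, - 134, - 747/10, 73/15]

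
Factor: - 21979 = - 31^1*709^1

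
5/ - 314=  - 5/314= - 0.02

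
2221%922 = 377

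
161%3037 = 161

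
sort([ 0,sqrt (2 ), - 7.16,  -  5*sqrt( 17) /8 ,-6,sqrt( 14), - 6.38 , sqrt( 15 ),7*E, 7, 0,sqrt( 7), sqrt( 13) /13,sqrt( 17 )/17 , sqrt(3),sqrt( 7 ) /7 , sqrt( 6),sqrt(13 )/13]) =[ - 7.16, - 6.38 , - 6, -5*sqrt(17) /8,0,0,sqrt( 17)/17, sqrt( 13)/13, sqrt(13)/13,sqrt( 7 )/7, sqrt(2 ),sqrt( 3), sqrt ( 6 ),sqrt(7) , sqrt( 14 ),sqrt( 15 ),7 , 7*E]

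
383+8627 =9010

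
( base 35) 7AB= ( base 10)8936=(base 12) 5208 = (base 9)13228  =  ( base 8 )21350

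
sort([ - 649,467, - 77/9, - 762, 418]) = [  -  762, - 649,-77/9,418,467]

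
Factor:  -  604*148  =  -2^4*37^1*151^1 =-89392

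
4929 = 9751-4822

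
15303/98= 156  +  15/98=156.15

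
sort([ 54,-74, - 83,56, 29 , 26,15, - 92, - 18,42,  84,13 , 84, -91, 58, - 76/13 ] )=[ - 92, - 91,- 83, - 74, - 18, - 76/13,13,15,26 , 29,42  ,  54, 56, 58,84,84]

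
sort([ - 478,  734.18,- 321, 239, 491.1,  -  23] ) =[ - 478, - 321, - 23, 239,491.1, 734.18]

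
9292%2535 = 1687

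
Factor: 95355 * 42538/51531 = 2^1*3^1*5^1*13^1*89^(  -  1 )*163^1*193^( - 1)*21269^1 = 1352070330/17177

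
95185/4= 95185/4 = 23796.25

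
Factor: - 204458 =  - 2^1*102229^1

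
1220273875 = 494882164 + 725391711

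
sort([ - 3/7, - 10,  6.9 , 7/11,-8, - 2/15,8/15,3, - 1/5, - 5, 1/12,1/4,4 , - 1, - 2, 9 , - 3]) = [ - 10, - 8 , - 5, - 3 , - 2,  -  1,  -  3/7,-1/5, - 2/15, 1/12,1/4, 8/15, 7/11,3 , 4,6.9 , 9]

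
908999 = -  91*( - 9989)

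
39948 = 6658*6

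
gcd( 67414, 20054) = 74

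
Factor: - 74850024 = - 2^3*3^1*229^1*13619^1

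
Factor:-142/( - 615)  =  2^1*3^( - 1 ) * 5^( - 1)*41^(-1)*71^1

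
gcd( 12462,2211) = 201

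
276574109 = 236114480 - -40459629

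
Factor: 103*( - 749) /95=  - 5^( - 1) *7^1 * 19^( - 1)*103^1*107^1 = -77147/95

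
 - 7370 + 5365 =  - 2005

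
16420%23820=16420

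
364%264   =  100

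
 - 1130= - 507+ - 623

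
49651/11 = 4513+8/11 = 4513.73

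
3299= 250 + 3049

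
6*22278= 133668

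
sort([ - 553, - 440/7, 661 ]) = [-553,-440/7,661 ]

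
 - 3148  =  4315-7463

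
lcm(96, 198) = 3168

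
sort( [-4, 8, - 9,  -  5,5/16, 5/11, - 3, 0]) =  [ - 9, - 5, - 4, - 3,0, 5/16,5/11, 8] 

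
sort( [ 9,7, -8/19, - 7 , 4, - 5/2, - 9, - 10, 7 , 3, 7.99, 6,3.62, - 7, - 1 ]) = [ -10, - 9, - 7, - 7,- 5/2, - 1, - 8/19,3,  3.62, 4, 6, 7, 7,7.99,  9 ] 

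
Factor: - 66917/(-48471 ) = 3^( - 1 )*61^1*107^( - 1)*151^( - 1)  *  1097^1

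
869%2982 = 869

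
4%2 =0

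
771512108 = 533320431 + 238191677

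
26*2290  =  59540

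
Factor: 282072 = 2^3*3^1*7^1  *  23^1 * 73^1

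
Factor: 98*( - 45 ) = - 4410 = - 2^1*3^2*5^1*7^2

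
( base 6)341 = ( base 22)61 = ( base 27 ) 4P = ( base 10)133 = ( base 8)205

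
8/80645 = 8/80645 = 0.00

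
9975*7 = 69825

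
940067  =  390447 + 549620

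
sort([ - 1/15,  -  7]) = [ - 7,  -  1/15]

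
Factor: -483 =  - 3^1*7^1*23^1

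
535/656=535/656 = 0.82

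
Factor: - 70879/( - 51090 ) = 2^( -1 )*3^(-1 )*5^(-1)*13^( - 1)*131^( - 1)*70879^1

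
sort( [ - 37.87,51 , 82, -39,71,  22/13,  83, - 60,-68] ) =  [-68, - 60 , - 39, - 37.87 , 22/13, 51,71,  82,83 ]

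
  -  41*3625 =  - 148625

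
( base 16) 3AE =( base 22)1KI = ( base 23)1hm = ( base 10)942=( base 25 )1CH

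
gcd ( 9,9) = 9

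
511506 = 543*942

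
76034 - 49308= 26726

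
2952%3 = 0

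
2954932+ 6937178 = 9892110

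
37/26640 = 1/720 = 0.00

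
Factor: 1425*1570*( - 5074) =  - 2^2*3^1 * 5^3*19^1*43^1*59^1*157^1 = - 11351806500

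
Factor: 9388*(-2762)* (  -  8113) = 210367299128 = 2^3 * 7^1 * 19^1* 61^1* 1381^1*2347^1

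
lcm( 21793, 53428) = 1656268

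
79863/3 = 26621  =  26621.00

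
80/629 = 80/629 = 0.13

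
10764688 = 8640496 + 2124192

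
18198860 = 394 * 46190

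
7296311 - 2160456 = 5135855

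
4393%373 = 290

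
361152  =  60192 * 6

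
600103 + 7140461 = 7740564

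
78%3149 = 78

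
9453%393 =21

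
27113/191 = 27113/191 = 141.95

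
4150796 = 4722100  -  571304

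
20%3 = 2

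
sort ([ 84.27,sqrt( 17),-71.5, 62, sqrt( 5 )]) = [-71.5, sqrt( 5), sqrt( 17),62, 84.27]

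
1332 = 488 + 844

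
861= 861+0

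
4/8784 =1/2196 = 0.00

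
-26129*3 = -78387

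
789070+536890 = 1325960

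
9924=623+9301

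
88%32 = 24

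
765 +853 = 1618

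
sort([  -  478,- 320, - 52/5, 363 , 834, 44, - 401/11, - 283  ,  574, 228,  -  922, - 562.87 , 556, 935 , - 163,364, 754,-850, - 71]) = [ - 922, - 850,  -  562.87, - 478 , - 320,  -  283, - 163, - 71, - 401/11, - 52/5, 44, 228, 363,364,556, 574, 754,834, 935]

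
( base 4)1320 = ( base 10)120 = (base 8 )170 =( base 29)44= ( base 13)93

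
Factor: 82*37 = 2^1*37^1*41^1 = 3034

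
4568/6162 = 2284/3081 = 0.74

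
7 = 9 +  - 2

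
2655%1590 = 1065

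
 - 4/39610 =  - 1+19803/19805 = - 0.00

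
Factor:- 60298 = -2^1*7^1*59^1 * 73^1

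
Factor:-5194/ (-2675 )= 2^1*5^(-2)*7^2*53^1*107^(-1)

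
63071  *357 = 22516347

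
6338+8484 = 14822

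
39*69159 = 2697201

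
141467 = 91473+49994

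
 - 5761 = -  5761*1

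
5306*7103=37688518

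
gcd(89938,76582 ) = 2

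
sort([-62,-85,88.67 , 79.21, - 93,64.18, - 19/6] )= [-93,-85,-62,  -  19/6 , 64.18, 79.21 , 88.67 ] 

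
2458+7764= 10222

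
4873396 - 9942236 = -5068840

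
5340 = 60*89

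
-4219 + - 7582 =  - 11801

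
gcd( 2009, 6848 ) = 1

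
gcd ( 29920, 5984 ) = 5984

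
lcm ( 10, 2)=10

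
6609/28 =6609/28 = 236.04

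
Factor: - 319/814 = - 2^( - 1 )*29^1*37^( - 1 )=- 29/74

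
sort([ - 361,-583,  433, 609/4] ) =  [ - 583, - 361, 609/4, 433]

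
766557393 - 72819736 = 693737657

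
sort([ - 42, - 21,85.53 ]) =[  -  42  , - 21,  85.53]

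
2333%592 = 557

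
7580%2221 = 917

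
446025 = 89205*5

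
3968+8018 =11986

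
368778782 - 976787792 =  - 608009010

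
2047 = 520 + 1527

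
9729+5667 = 15396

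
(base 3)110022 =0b101001100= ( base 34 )9q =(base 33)a2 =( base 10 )332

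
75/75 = 1 = 1.00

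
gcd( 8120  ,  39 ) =1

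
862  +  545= 1407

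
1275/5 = 255 = 255.00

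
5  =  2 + 3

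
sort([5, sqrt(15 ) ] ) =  [sqrt(15 ),5]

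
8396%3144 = 2108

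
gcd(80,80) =80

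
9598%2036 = 1454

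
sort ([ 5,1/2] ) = [ 1/2,5] 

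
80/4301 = 80/4301 = 0.02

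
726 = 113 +613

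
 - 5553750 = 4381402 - 9935152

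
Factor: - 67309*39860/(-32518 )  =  1341468370/16259 = 2^1*5^1*11^1 * 29^1 * 71^( -1)*211^1*229^(-1)*1993^1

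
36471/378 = 96 + 61/126 =96.48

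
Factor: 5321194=2^1*2660597^1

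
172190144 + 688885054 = 861075198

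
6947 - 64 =6883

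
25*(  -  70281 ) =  - 1757025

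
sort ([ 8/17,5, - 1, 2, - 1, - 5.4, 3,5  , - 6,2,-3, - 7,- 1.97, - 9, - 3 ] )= [ - 9, - 7 ,-6,-5.4 , - 3, - 3, - 1.97, - 1, - 1 , 8/17,2,2,3,  5,5]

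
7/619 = 7/619  =  0.01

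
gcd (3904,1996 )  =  4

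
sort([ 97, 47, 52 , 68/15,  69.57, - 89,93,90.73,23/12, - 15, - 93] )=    [ - 93, - 89,  -  15,23/12,68/15,47, 52, 69.57,90.73, 93,97 ]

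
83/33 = 2+17/33= 2.52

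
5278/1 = 5278 =5278.00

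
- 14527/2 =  - 14527/2 = - 7263.50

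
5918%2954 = 10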